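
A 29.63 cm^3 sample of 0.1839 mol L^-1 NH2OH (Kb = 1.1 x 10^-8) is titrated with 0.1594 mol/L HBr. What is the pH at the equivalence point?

3.55

n(NH2OH) = 0.1839 x 0.02963 = 0.005449 mol; V(HBr) at equivalence = 0.005449/0.1594 = 0.03418 L.
At equivalence the base is fully converted to NH3OH+; total volume = 0.06381 L, so [NH3OH+] = 0.005449/0.06381 = 0.08539 M.
Ka(NH3OH+) = Kw/Kb = 1.0e-14 / 1.1 x 10^-8 = 9.09e-7.
[H^+] = sqrt(Ka x [NH3OH+]) = sqrt(9.09e-7 x 0.08539) = 0.000279 M.
pH = -log(0.000279) = 3.55.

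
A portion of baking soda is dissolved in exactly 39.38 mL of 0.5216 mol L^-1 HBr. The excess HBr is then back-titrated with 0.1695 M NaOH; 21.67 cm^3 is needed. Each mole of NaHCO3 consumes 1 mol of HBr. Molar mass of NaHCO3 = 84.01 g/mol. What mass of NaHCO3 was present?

Total n(HBr) added = 0.5216 x 0.03938 = 0.02054 mol.
n(NaOH) used = 0.1695 x 0.02167 = 0.003673 mol, which equals the excess n(HBr).
So n(HBr) consumed by the sample = 0.02054 - 0.003673 = 0.01687 mol.
n(NaHCO3) = 0.01687 / 1 = 0.01687 mol.
mass = 0.01687 mol x 84.01 g/mol = 1.42 g.

1.42 g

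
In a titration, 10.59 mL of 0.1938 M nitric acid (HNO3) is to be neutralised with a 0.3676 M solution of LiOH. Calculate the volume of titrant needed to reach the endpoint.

n(HNO3) = 0.1938 mol/L x 0.01059 L = 0.002052 mol.
At equivalence n(LiOH) = n(HNO3) = 0.002052 mol.
V(LiOH) = 0.002052 / 0.3676 = 0.005583 L = 5.58 mL.

5.58 mL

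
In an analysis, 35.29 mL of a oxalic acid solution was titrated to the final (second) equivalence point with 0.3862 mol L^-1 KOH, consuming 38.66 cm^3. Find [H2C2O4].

n(KOH) = 0.3862 x 0.03866 = 0.01493 mol.
At the final (second) equivalence point, 2 mol OH^- react per mol H2C2O4, so n(H2C2O4) = 0.01493 / 2 = 0.007465 mol.
[H2C2O4] = 0.007465 / 0.03529 L = 0.212 M.

0.212 M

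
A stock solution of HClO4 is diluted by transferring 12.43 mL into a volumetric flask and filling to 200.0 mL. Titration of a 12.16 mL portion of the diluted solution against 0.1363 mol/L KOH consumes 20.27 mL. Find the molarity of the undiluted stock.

n(KOH) = 0.1363 x 0.02027 = 0.002763 mol.
n(HClO4) in the aliquot = 0.002763 mol.
[diluted HClO4] = 0.002763 / 0.01216 = 0.2272 M.
Dilution factor = 200.0/12.43 = 16.09, so [stock] = 0.2272 x 16.09 = 3.66 M.

3.66 M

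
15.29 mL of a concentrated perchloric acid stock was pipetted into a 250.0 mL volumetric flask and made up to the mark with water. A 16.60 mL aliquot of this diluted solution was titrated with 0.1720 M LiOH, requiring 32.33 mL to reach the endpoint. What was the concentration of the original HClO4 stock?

5.48 M

n(LiOH) = 0.1720 x 0.03233 = 0.005561 mol.
n(HClO4) in the aliquot = 0.005561 mol.
[diluted HClO4] = 0.005561 / 0.01660 = 0.3350 M.
Dilution factor = 250.0/15.29 = 16.35, so [stock] = 0.3350 x 16.35 = 5.48 M.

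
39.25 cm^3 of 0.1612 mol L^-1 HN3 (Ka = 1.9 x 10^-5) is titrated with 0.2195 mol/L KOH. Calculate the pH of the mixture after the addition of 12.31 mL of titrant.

4.59

Initial n(HN3) = 0.1612 x 0.03925 = 0.006327 mol.
n(KOH) added = 0.2195 x 0.01231 = 0.002702 mol, converting that many moles of HN3 to N3-.
Remaining n(HN3) = 0.003625 mol; n(N3-) = 0.002702 mol.
By Henderson-Hasselbalch, pH = pKa + log([A^-]/[HA]) = 4.72 + log(0.002702/0.003625) = 4.72 + (-0.13) = 4.59.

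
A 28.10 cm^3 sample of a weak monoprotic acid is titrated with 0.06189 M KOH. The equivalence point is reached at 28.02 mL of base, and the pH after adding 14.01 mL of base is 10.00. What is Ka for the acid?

1.0 x 10^-10

14.01 mL is half of the equivalence volume, so this is the half-equivalence point where [HA] = [A^-].
At half-equivalence pH = pKa, so pKa = 10.00.
Ka = 10^(-10.00) = 1.0 x 10^-10.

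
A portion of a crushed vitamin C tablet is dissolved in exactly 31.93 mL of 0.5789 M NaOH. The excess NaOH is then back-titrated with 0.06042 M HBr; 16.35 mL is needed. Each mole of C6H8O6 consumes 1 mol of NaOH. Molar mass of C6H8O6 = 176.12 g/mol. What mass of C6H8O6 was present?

3.08 g

Total n(NaOH) added = 0.5789 x 0.03193 = 0.01848 mol.
n(HBr) used = 0.06042 x 0.01635 = 0.0009879 mol, which equals the excess n(NaOH).
So n(NaOH) consumed by the sample = 0.01848 - 0.0009879 = 0.01750 mol.
n(C6H8O6) = 0.01750 / 1 = 0.01750 mol.
mass = 0.01750 mol x 176.12 g/mol = 3.08 g.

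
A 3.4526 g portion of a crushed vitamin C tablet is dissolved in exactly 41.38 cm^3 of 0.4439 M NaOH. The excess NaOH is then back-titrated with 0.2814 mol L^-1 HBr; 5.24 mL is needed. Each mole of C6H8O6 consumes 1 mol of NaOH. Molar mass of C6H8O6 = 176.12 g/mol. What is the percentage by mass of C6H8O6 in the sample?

86.2%

Total n(NaOH) added = 0.4439 x 0.04138 = 0.01837 mol.
n(HBr) used = 0.2814 x 0.005240 = 0.001475 mol, which equals the excess n(NaOH).
So n(NaOH) consumed by the sample = 0.01837 - 0.001475 = 0.01689 mol.
n(C6H8O6) = 0.01689 / 1 = 0.01689 mol.
mass C6H8O6 = 0.01689 x 176.12 = 2.975 g, so %C6H8O6 = 2.975/3.4526 x 100 = 86.2%.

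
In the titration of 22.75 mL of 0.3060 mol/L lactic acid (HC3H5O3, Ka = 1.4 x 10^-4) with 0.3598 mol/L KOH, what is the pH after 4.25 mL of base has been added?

Initial n(HC3H5O3) = 0.3060 x 0.02275 = 0.006961 mol.
n(KOH) added = 0.3598 x 0.004250 = 0.001529 mol, converting that many moles of HC3H5O3 to C3H5O3-.
Remaining n(HC3H5O3) = 0.005432 mol; n(C3H5O3-) = 0.001529 mol.
By Henderson-Hasselbalch, pH = pKa + log([A^-]/[HA]) = 3.85 + log(0.001529/0.005432) = 3.85 + (-0.55) = 3.30.

3.30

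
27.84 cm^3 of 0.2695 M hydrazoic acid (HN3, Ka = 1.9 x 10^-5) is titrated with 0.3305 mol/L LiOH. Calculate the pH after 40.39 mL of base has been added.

12.93

n(acid) = 0.2695 x 0.02784 = 0.007503 mol; n(LiOH) added = 0.3305 x 0.04039 = 0.01335 mol.
Base is in excess by 0.01335 - 0.007503 = 0.005846 mol in a total volume of 0.06823 L.
[OH^-] = 0.005846/0.06823 = 0.08568 M, so pOH = 1.07 and pH = 14.00 - 1.07 = 12.93.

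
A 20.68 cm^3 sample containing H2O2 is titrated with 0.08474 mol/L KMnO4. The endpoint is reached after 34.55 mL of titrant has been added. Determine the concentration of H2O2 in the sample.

0.354 M

n(KMnO4) = 0.08474 x 0.03455 = 0.002928 mol.
From the balanced equation, 2 mol KMnO4 reacts with 5 mol H2O2, so n(H2O2) = 0.002928 x 5/2 = 0.007319 mol.
[H2O2] = 0.007319 / 0.02068 L = 0.354 M.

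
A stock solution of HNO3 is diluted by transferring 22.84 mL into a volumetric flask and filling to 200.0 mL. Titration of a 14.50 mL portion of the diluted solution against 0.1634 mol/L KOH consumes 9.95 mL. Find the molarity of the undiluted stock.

n(KOH) = 0.1634 x 0.009950 = 0.001626 mol.
n(HNO3) in the aliquot = 0.001626 mol.
[diluted HNO3] = 0.001626 / 0.01450 = 0.1121 M.
Dilution factor = 200.0/22.84 = 8.757, so [stock] = 0.1121 x 8.757 = 0.982 M.

0.982 M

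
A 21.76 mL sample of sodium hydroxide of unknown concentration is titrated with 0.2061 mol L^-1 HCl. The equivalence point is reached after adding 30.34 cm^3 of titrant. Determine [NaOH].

0.287 M

n(HCl) delivered = 0.2061 x 0.03034 = 0.006253 mol.
For a 1:1 reaction, n(NaOH) = 0.006253 mol.
[NaOH] = 0.006253 mol / 0.02176 L = 0.287 M.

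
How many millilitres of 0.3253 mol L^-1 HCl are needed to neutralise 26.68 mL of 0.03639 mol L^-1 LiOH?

2.98 mL

n(LiOH) = 0.03639 mol/L x 0.02668 L = 0.0009709 mol.
At equivalence n(HCl) = n(LiOH) = 0.0009709 mol.
V(HCl) = 0.0009709 / 0.3253 = 0.002985 L = 2.98 mL.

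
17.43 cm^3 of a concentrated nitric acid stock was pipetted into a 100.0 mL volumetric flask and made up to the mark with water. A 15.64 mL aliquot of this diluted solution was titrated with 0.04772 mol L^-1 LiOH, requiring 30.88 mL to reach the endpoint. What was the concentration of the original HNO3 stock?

n(LiOH) = 0.04772 x 0.03088 = 0.001474 mol.
n(HNO3) in the aliquot = 0.001474 mol.
[diluted HNO3] = 0.001474 / 0.01564 = 0.09422 M.
Dilution factor = 100.0/17.43 = 5.737, so [stock] = 0.09422 x 5.737 = 0.541 M.

0.541 M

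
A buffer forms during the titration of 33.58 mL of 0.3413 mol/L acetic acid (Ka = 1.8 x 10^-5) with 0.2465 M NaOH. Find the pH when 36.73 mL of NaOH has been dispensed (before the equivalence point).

Initial n(CH3COOH) = 0.3413 x 0.03358 = 0.01146 mol.
n(NaOH) added = 0.2465 x 0.03673 = 0.009054 mol, converting that many moles of CH3COOH to CH3COO-.
Remaining n(CH3COOH) = 0.002407 mol; n(CH3COO-) = 0.009054 mol.
By Henderson-Hasselbalch, pH = pKa + log([A^-]/[HA]) = 4.74 + log(0.009054/0.002407) = 4.74 + (+0.58) = 5.32.

5.32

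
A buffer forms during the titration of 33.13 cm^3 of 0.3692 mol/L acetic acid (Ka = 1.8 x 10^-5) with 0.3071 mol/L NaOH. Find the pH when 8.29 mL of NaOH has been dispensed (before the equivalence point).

Initial n(CH3COOH) = 0.3692 x 0.03313 = 0.01223 mol.
n(NaOH) added = 0.3071 x 0.008290 = 0.002546 mol, converting that many moles of CH3COOH to CH3COO-.
Remaining n(CH3COOH) = 0.009686 mol; n(CH3COO-) = 0.002546 mol.
By Henderson-Hasselbalch, pH = pKa + log([A^-]/[HA]) = 4.74 + log(0.002546/0.009686) = 4.74 + (-0.58) = 4.16.

4.16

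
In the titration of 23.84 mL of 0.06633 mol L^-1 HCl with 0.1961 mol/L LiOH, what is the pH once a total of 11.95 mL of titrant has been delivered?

12.33

n(acid) = 0.06633 x 0.02384 = 0.001581 mol; n(LiOH) added = 0.1961 x 0.01195 = 0.002343 mol.
Base is in excess by 0.002343 - 0.001581 = 0.0007621 mol in a total volume of 0.03579 L.
[OH^-] = 0.0007621/0.03579 = 0.02129 M, so pOH = 1.67 and pH = 14.00 - 1.67 = 12.33.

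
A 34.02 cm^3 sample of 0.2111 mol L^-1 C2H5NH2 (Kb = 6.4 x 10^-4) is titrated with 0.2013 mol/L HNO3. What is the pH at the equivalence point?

n(C2H5NH2) = 0.2111 x 0.03402 = 0.007182 mol; V(HNO3) at equivalence = 0.007182/0.2013 = 0.03568 L.
At equivalence the base is fully converted to C2H5NH3+; total volume = 0.06970 L, so [C2H5NH3+] = 0.007182/0.06970 = 0.1030 M.
Ka(C2H5NH3+) = Kw/Kb = 1.0e-14 / 6.4 x 10^-4 = 1.56e-11.
[H^+] = sqrt(Ka x [C2H5NH3+]) = sqrt(1.56e-11 x 0.1030) = 1.27e-6 M.
pH = -log(1.27e-6) = 5.90.

5.90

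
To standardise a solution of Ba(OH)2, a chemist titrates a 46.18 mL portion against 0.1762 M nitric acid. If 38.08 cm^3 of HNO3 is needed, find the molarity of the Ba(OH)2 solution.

0.0726 M

n(HNO3) delivered = 0.1762 x 0.03808 = 0.006710 mol.
The reaction is 1 Ba(OH)2 + 2 HNO3, so n(Ba(OH)2) = 0.006710 x 1/2 = 0.003355 mol.
[Ba(OH)2] = 0.003355 mol / 0.04618 L = 0.0726 M.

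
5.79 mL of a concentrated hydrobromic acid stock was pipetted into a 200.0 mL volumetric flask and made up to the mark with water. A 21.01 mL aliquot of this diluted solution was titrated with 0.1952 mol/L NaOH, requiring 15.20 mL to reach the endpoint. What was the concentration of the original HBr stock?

n(NaOH) = 0.1952 x 0.01520 = 0.002967 mol.
n(HBr) in the aliquot = 0.002967 mol.
[diluted HBr] = 0.002967 / 0.02101 = 0.1412 M.
Dilution factor = 200.0/5.790 = 34.54, so [stock] = 0.1412 x 34.54 = 4.88 M.

4.88 M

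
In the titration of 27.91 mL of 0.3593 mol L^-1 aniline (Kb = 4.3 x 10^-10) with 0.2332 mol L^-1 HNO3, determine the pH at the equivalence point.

n(C6H5NH2) = 0.3593 x 0.02791 = 0.01003 mol; V(HNO3) at equivalence = 0.01003/0.2332 = 0.04300 L.
At equivalence the base is fully converted to C6H5NH3+; total volume = 0.07091 L, so [C6H5NH3+] = 0.01003/0.07091 = 0.1414 M.
Ka(C6H5NH3+) = Kw/Kb = 1.0e-14 / 4.3 x 10^-10 = 2.33e-5.
[H^+] = sqrt(Ka x [C6H5NH3+]) = sqrt(2.33e-5 x 0.1414) = 0.00181 M.
pH = -log(0.00181) = 2.74.

2.74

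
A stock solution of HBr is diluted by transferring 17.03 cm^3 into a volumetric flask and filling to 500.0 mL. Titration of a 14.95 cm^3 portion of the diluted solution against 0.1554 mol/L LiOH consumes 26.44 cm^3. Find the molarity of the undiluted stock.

8.07 M

n(LiOH) = 0.1554 x 0.02644 = 0.004109 mol.
n(HBr) in the aliquot = 0.004109 mol.
[diluted HBr] = 0.004109 / 0.01495 = 0.2748 M.
Dilution factor = 500.0/17.03 = 29.36, so [stock] = 0.2748 x 29.36 = 8.07 M.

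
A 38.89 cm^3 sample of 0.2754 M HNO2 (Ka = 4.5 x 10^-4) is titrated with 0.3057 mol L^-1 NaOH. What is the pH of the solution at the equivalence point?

n(HNO2) = 0.2754 x 0.03889 = 0.01071 mol; V(NaOH) at equivalence = 0.01071/0.3057 = 0.03504 L.
At equivalence all the acid is converted to NO2-; total volume = 0.03889 + 0.03504 = 0.07393 L, so [NO2-] = 0.01071/0.07393 = 0.1449 M.
Kb = Kw/Ka = 1.0e-14 / 4.5 x 10^-4 = 2.22e-11.
[OH^-] = sqrt(Kb x [NO2-]) = sqrt(2.22e-11 x 0.1449) = 1.79e-6 M.
pOH = 5.75, so pH = 14.00 - 5.75 = 8.25.

8.25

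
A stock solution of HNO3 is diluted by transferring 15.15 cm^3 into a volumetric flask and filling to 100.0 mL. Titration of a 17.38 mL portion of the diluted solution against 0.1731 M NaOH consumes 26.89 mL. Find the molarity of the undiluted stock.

1.77 M

n(NaOH) = 0.1731 x 0.02689 = 0.004655 mol.
n(HNO3) in the aliquot = 0.004655 mol.
[diluted HNO3] = 0.004655 / 0.01738 = 0.2678 M.
Dilution factor = 100.0/15.15 = 6.601, so [stock] = 0.2678 x 6.601 = 1.77 M.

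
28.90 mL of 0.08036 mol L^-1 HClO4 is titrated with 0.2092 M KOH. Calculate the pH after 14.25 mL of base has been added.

n(acid) = 0.08036 x 0.02890 = 0.002322 mol; n(KOH) added = 0.2092 x 0.01425 = 0.002981 mol.
Base is in excess by 0.002981 - 0.002322 = 0.0006587 mol in a total volume of 0.04315 L.
[OH^-] = 0.0006587/0.04315 = 0.01527 M, so pOH = 1.82 and pH = 14.00 - 1.82 = 12.18.

12.18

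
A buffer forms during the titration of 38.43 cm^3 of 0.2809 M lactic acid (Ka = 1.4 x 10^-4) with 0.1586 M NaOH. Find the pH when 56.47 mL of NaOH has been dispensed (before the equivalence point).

4.54

Initial n(HC3H5O3) = 0.2809 x 0.03843 = 0.01079 mol.
n(NaOH) added = 0.1586 x 0.05647 = 0.008956 mol, converting that many moles of HC3H5O3 to C3H5O3-.
Remaining n(HC3H5O3) = 0.001839 mol; n(C3H5O3-) = 0.008956 mol.
By Henderson-Hasselbalch, pH = pKa + log([A^-]/[HA]) = 3.85 + log(0.008956/0.001839) = 3.85 + (+0.69) = 4.54.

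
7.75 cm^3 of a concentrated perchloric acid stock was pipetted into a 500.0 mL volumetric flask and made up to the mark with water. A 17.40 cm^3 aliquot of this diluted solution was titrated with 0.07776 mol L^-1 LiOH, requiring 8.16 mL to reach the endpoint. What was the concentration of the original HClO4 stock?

2.35 M

n(LiOH) = 0.07776 x 0.008160 = 0.0006345 mol.
n(HClO4) in the aliquot = 0.0006345 mol.
[diluted HClO4] = 0.0006345 / 0.01740 = 0.03647 M.
Dilution factor = 500.0/7.750 = 64.52, so [stock] = 0.03647 x 64.52 = 2.35 M.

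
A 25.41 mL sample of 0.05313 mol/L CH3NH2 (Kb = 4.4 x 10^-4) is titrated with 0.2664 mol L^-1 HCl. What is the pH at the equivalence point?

n(CH3NH2) = 0.05313 x 0.02541 = 0.001350 mol; V(HCl) at equivalence = 0.001350/0.2664 = 0.005068 L.
At equivalence the base is fully converted to CH3NH3+; total volume = 0.03048 L, so [CH3NH3+] = 0.001350/0.03048 = 0.04430 M.
Ka(CH3NH3+) = Kw/Kb = 1.0e-14 / 4.4 x 10^-4 = 2.27e-11.
[H^+] = sqrt(Ka x [CH3NH3+]) = sqrt(2.27e-11 x 0.04430) = 1.00e-6 M.
pH = -log(1.00e-6) = 6.00.

6.00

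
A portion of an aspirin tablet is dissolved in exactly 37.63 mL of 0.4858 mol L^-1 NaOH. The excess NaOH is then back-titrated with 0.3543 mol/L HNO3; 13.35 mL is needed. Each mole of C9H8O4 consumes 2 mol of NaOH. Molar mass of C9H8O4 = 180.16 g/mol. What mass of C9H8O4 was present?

1.22 g

Total n(NaOH) added = 0.4858 x 0.03763 = 0.01828 mol.
n(HNO3) used = 0.3543 x 0.01335 = 0.004730 mol, which equals the excess n(NaOH).
So n(NaOH) consumed by the sample = 0.01828 - 0.004730 = 0.01355 mol.
n(C9H8O4) = 0.01355 / 2 = 0.006775 mol.
mass = 0.006775 mol x 180.16 g/mol = 1.22 g.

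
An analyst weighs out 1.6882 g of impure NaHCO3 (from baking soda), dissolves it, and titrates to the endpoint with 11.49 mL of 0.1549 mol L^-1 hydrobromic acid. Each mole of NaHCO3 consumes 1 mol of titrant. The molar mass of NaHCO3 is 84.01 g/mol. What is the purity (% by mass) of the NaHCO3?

8.86%

n(HBr) = 0.1549 x 0.01149 = 0.001780 mol.
n(NaHCO3) = 0.001780 / 1 = 0.001780 mol.
mass of NaHCO3 = 0.001780 x 84.01 = 0.1495 g.
% purity = 0.1495 / 1.6882 x 100 = 8.86%.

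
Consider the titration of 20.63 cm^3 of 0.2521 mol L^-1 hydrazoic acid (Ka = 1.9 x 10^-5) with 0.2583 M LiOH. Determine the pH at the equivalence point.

n(HN3) = 0.2521 x 0.02063 = 0.005201 mol; V(LiOH) at equivalence = 0.005201/0.2583 = 0.02013 L.
At equivalence all the acid is converted to N3-; total volume = 0.02063 + 0.02013 = 0.04076 L, so [N3-] = 0.005201/0.04076 = 0.1276 M.
Kb = Kw/Ka = 1.0e-14 / 1.9 x 10^-5 = 5.26e-10.
[OH^-] = sqrt(Kb x [N3-]) = sqrt(5.26e-10 x 0.1276) = 8.19e-6 M.
pOH = 5.09, so pH = 14.00 - 5.09 = 8.91.

8.91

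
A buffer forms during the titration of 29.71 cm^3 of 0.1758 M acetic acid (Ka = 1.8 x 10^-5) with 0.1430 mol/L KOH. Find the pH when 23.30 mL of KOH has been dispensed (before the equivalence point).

Initial n(CH3COOH) = 0.1758 x 0.02971 = 0.005223 mol.
n(KOH) added = 0.1430 x 0.02330 = 0.003332 mol, converting that many moles of CH3COOH to CH3COO-.
Remaining n(CH3COOH) = 0.001891 mol; n(CH3COO-) = 0.003332 mol.
By Henderson-Hasselbalch, pH = pKa + log([A^-]/[HA]) = 4.74 + log(0.003332/0.001891) = 4.74 + (+0.25) = 4.99.

4.99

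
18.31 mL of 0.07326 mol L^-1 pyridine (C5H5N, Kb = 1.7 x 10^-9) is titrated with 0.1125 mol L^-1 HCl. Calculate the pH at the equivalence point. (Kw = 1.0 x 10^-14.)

n(C5H5N) = 0.07326 x 0.01831 = 0.001341 mol; V(HCl) at equivalence = 0.001341/0.1125 = 0.01192 L.
At equivalence the base is fully converted to C5H5NH+; total volume = 0.03023 L, so [C5H5NH+] = 0.001341/0.03023 = 0.04437 M.
Ka(C5H5NH+) = Kw/Kb = 1.0e-14 / 1.7 x 10^-9 = 5.88e-6.
[H^+] = sqrt(Ka x [C5H5NH+]) = sqrt(5.88e-6 x 0.04437) = 0.000511 M.
pH = -log(0.000511) = 3.29.

3.29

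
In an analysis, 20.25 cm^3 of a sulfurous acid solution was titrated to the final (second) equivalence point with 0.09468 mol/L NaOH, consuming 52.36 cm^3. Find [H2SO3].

n(NaOH) = 0.09468 x 0.05236 = 0.004957 mol.
At the final (second) equivalence point, 2 mol OH^- react per mol H2SO3, so n(H2SO3) = 0.004957 / 2 = 0.002479 mol.
[H2SO3] = 0.002479 / 0.02025 L = 0.122 M.

0.122 M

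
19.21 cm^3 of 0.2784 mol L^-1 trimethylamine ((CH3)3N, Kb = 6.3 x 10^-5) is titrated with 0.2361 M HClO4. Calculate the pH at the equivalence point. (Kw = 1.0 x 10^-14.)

n((CH3)3N) = 0.2784 x 0.01921 = 0.005348 mol; V(HClO4) at equivalence = 0.005348/0.2361 = 0.02265 L.
At equivalence the base is fully converted to (CH3)3NH+; total volume = 0.04186 L, so [(CH3)3NH+] = 0.005348/0.04186 = 0.1278 M.
Ka((CH3)3NH+) = Kw/Kb = 1.0e-14 / 6.3 x 10^-5 = 1.59e-10.
[H^+] = sqrt(Ka x [(CH3)3NH+]) = sqrt(1.59e-10 x 0.1278) = 4.50e-6 M.
pH = -log(4.50e-6) = 5.35.

5.35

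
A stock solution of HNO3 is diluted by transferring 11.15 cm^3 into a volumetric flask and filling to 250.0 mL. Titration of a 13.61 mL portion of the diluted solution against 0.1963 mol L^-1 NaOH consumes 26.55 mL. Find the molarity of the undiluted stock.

8.59 M

n(NaOH) = 0.1963 x 0.02655 = 0.005212 mol.
n(HNO3) in the aliquot = 0.005212 mol.
[diluted HNO3] = 0.005212 / 0.01361 = 0.3829 M.
Dilution factor = 250.0/11.15 = 22.42, so [stock] = 0.3829 x 22.42 = 8.59 M.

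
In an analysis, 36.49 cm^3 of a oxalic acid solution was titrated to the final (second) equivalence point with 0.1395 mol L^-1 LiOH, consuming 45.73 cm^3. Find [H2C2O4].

0.0874 M

n(LiOH) = 0.1395 x 0.04573 = 0.006379 mol.
At the final (second) equivalence point, 2 mol OH^- react per mol H2C2O4, so n(H2C2O4) = 0.006379 / 2 = 0.003190 mol.
[H2C2O4] = 0.003190 / 0.03649 L = 0.0874 M.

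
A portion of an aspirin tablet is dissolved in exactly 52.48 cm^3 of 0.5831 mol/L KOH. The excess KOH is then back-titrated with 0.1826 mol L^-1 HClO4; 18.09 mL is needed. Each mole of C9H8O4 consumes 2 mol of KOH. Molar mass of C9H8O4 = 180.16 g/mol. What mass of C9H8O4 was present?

2.46 g

Total n(KOH) added = 0.5831 x 0.05248 = 0.03060 mol.
n(HClO4) used = 0.1826 x 0.01809 = 0.003303 mol, which equals the excess n(KOH).
So n(KOH) consumed by the sample = 0.03060 - 0.003303 = 0.02730 mol.
n(C9H8O4) = 0.02730 / 2 = 0.01365 mol.
mass = 0.01365 mol x 180.16 g/mol = 2.46 g.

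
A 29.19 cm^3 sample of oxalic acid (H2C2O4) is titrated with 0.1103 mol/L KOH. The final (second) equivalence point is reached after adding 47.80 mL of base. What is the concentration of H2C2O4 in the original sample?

0.0903 M

n(KOH) = 0.1103 x 0.04780 = 0.005272 mol.
At the final (second) equivalence point, 2 mol OH^- react per mol H2C2O4, so n(H2C2O4) = 0.005272 / 2 = 0.002636 mol.
[H2C2O4] = 0.002636 / 0.02919 L = 0.0903 M.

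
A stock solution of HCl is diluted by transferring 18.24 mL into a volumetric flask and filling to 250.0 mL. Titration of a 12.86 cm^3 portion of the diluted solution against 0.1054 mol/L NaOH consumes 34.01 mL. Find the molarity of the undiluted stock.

3.82 M

n(NaOH) = 0.1054 x 0.03401 = 0.003585 mol.
n(HCl) in the aliquot = 0.003585 mol.
[diluted HCl] = 0.003585 / 0.01286 = 0.2787 M.
Dilution factor = 250.0/18.24 = 13.71, so [stock] = 0.2787 x 13.71 = 3.82 M.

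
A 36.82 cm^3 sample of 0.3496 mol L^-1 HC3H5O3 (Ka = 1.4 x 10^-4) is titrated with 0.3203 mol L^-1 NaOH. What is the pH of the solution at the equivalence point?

n(HC3H5O3) = 0.3496 x 0.03682 = 0.01287 mol; V(NaOH) at equivalence = 0.01287/0.3203 = 0.04019 L.
At equivalence all the acid is converted to C3H5O3-; total volume = 0.03682 + 0.04019 = 0.07701 L, so [C3H5O3-] = 0.01287/0.07701 = 0.1672 M.
Kb = Kw/Ka = 1.0e-14 / 1.4 x 10^-4 = 7.14e-11.
[OH^-] = sqrt(Kb x [C3H5O3-]) = sqrt(7.14e-11 x 0.1672) = 3.46e-6 M.
pOH = 5.46, so pH = 14.00 - 5.46 = 8.54.

8.54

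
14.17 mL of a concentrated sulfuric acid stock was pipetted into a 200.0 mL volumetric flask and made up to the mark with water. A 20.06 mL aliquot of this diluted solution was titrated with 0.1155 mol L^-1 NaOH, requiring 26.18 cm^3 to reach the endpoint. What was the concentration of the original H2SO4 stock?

n(NaOH) = 0.1155 x 0.02618 = 0.003024 mol.
n(H2SO4) in the aliquot = 0.003024 x 1/2 = 0.001512 mol.
[diluted H2SO4] = 0.001512 / 0.02006 = 0.07537 M.
Dilution factor = 200.0/14.17 = 14.11, so [stock] = 0.07537 x 14.11 = 1.06 M.

1.06 M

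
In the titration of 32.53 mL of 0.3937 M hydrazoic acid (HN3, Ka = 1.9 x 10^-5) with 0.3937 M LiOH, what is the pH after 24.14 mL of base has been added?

5.18

Initial n(HN3) = 0.3937 x 0.03253 = 0.01281 mol.
n(LiOH) added = 0.3937 x 0.02414 = 0.009504 mol, converting that many moles of HN3 to N3-.
Remaining n(HN3) = 0.003303 mol; n(N3-) = 0.009504 mol.
By Henderson-Hasselbalch, pH = pKa + log([A^-]/[HA]) = 4.72 + log(0.009504/0.003303) = 4.72 + (+0.46) = 5.18.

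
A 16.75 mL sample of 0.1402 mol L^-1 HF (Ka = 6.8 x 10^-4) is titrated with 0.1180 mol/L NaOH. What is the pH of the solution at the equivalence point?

7.99

n(HF) = 0.1402 x 0.01675 = 0.002348 mol; V(NaOH) at equivalence = 0.002348/0.1180 = 0.01990 L.
At equivalence all the acid is converted to F-; total volume = 0.01675 + 0.01990 = 0.03665 L, so [F-] = 0.002348/0.03665 = 0.06407 M.
Kb = Kw/Ka = 1.0e-14 / 6.8 x 10^-4 = 1.47e-11.
[OH^-] = sqrt(Kb x [F-]) = sqrt(1.47e-11 x 0.06407) = 9.71e-7 M.
pOH = 6.01, so pH = 14.00 - 6.01 = 7.99.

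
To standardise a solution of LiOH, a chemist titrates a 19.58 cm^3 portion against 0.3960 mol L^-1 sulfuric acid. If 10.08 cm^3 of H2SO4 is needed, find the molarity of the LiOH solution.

0.408 M

n(H2SO4) delivered = 0.3960 x 0.01008 = 0.003992 mol.
The reaction is 2 LiOH + 1 H2SO4, so n(LiOH) = 0.003992 x 2/1 = 0.007983 mol.
[LiOH] = 0.007983 mol / 0.01958 L = 0.408 M.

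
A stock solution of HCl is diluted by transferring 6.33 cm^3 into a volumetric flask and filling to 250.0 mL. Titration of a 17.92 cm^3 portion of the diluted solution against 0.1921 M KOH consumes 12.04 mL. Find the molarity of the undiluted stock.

n(KOH) = 0.1921 x 0.01204 = 0.002313 mol.
n(HCl) in the aliquot = 0.002313 mol.
[diluted HCl] = 0.002313 / 0.01792 = 0.1291 M.
Dilution factor = 250.0/6.330 = 39.49, so [stock] = 0.1291 x 39.49 = 5.10 M.

5.10 M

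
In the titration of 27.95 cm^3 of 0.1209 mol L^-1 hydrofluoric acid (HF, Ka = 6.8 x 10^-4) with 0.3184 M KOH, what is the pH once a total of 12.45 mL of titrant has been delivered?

n(acid) = 0.1209 x 0.02795 = 0.003379 mol; n(KOH) added = 0.3184 x 0.01245 = 0.003964 mol.
Base is in excess by 0.003964 - 0.003379 = 0.0005849 mol in a total volume of 0.04040 L.
[OH^-] = 0.0005849/0.04040 = 0.01448 M, so pOH = 1.84 and pH = 14.00 - 1.84 = 12.16.

12.16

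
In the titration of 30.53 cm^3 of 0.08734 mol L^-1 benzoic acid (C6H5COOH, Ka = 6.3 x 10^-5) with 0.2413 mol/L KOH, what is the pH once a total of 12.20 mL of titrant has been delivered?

n(acid) = 0.08734 x 0.03053 = 0.002666 mol; n(KOH) added = 0.2413 x 0.01220 = 0.002944 mol.
Base is in excess by 0.002944 - 0.002666 = 0.0002774 mol in a total volume of 0.04273 L.
[OH^-] = 0.0002774/0.04273 = 0.006491 M, so pOH = 2.19 and pH = 14.00 - 2.19 = 11.81.

11.81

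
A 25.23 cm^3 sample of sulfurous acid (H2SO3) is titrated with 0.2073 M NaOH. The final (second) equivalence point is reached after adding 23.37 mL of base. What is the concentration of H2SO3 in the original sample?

n(NaOH) = 0.2073 x 0.02337 = 0.004845 mol.
At the final (second) equivalence point, 2 mol OH^- react per mol H2SO3, so n(H2SO3) = 0.004845 / 2 = 0.002422 mol.
[H2SO3] = 0.002422 / 0.02523 L = 0.0960 M.

0.0960 M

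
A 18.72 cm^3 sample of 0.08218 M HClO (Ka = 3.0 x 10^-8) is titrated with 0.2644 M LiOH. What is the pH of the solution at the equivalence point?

n(HClO) = 0.08218 x 0.01872 = 0.001538 mol; V(LiOH) at equivalence = 0.001538/0.2644 = 0.005818 L.
At equivalence all the acid is converted to ClO-; total volume = 0.01872 + 0.005818 = 0.02454 L, so [ClO-] = 0.001538/0.02454 = 0.06269 M.
Kb = Kw/Ka = 1.0e-14 / 3.0 x 10^-8 = 3.33e-7.
[OH^-] = sqrt(Kb x [ClO-]) = sqrt(3.33e-7 x 0.06269) = 0.000145 M.
pOH = 3.84, so pH = 14.00 - 3.84 = 10.16.

10.16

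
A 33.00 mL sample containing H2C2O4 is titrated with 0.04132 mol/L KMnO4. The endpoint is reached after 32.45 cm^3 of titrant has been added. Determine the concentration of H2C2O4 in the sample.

0.102 M

n(KMnO4) = 0.04132 x 0.03245 = 0.001341 mol.
From the balanced equation, 2 mol KMnO4 reacts with 5 mol H2C2O4, so n(H2C2O4) = 0.001341 x 5/2 = 0.003352 mol.
[H2C2O4] = 0.003352 / 0.03300 L = 0.102 M.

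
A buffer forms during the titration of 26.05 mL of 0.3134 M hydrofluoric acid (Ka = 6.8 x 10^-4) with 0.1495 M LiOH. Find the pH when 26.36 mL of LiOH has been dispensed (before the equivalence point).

3.14

Initial n(HF) = 0.3134 x 0.02605 = 0.008164 mol.
n(LiOH) added = 0.1495 x 0.02636 = 0.003941 mol, converting that many moles of HF to F-.
Remaining n(HF) = 0.004223 mol; n(F-) = 0.003941 mol.
By Henderson-Hasselbalch, pH = pKa + log([A^-]/[HA]) = 3.17 + log(0.003941/0.004223) = 3.17 + (-0.03) = 3.14.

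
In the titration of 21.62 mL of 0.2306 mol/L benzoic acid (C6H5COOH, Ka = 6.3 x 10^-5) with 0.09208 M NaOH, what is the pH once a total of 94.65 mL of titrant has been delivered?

12.51

n(acid) = 0.2306 x 0.02162 = 0.004986 mol; n(NaOH) added = 0.09208 x 0.09465 = 0.008715 mol.
Base is in excess by 0.008715 - 0.004986 = 0.003730 mol in a total volume of 0.1163 L.
[OH^-] = 0.003730/0.1163 = 0.03208 M, so pOH = 1.49 and pH = 14.00 - 1.49 = 12.51.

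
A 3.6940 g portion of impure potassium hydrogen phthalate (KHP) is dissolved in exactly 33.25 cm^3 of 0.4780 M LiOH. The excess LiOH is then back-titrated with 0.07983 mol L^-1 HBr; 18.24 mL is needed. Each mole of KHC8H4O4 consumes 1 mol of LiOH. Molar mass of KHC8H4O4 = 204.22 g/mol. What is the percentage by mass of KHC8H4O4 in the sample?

79.8%

Total n(LiOH) added = 0.4780 x 0.03325 = 0.01589 mol.
n(HBr) used = 0.07983 x 0.01824 = 0.001456 mol, which equals the excess n(LiOH).
So n(LiOH) consumed by the sample = 0.01589 - 0.001456 = 0.01444 mol.
n(KHC8H4O4) = 0.01444 / 1 = 0.01444 mol.
mass KHC8H4O4 = 0.01444 x 204.22 = 2.948 g, so %KHC8H4O4 = 2.948/3.6940 x 100 = 79.8%.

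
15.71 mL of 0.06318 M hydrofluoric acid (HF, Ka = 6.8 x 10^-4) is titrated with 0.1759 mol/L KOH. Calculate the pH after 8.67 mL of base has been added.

12.34

n(acid) = 0.06318 x 0.01571 = 0.0009926 mol; n(KOH) added = 0.1759 x 0.008670 = 0.001525 mol.
Base is in excess by 0.001525 - 0.0009926 = 0.0005325 mol in a total volume of 0.02438 L.
[OH^-] = 0.0005325/0.02438 = 0.02184 M, so pOH = 1.66 and pH = 14.00 - 1.66 = 12.34.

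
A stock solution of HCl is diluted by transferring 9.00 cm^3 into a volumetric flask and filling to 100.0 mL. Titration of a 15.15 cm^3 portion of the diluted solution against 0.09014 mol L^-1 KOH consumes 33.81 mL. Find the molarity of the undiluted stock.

2.24 M

n(KOH) = 0.09014 x 0.03381 = 0.003048 mol.
n(HCl) in the aliquot = 0.003048 mol.
[diluted HCl] = 0.003048 / 0.01515 = 0.2012 M.
Dilution factor = 100.0/9.000 = 11.11, so [stock] = 0.2012 x 11.11 = 2.24 M.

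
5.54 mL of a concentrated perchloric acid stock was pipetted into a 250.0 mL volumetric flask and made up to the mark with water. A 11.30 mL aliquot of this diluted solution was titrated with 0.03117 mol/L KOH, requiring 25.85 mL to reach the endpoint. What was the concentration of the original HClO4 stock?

n(KOH) = 0.03117 x 0.02585 = 0.0008057 mol.
n(HClO4) in the aliquot = 0.0008057 mol.
[diluted HClO4] = 0.0008057 / 0.01130 = 0.07130 M.
Dilution factor = 250.0/5.540 = 45.13, so [stock] = 0.07130 x 45.13 = 3.22 M.

3.22 M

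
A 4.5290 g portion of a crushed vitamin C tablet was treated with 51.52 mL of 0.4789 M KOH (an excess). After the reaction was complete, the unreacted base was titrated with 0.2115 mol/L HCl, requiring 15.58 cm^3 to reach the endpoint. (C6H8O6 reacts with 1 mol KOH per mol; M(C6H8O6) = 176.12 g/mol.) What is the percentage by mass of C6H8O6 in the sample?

83.1%

Total n(KOH) added = 0.4789 x 0.05152 = 0.02467 mol.
n(HCl) used = 0.2115 x 0.01558 = 0.003295 mol, which equals the excess n(KOH).
So n(KOH) consumed by the sample = 0.02467 - 0.003295 = 0.02138 mol.
n(C6H8O6) = 0.02138 / 1 = 0.02138 mol.
mass C6H8O6 = 0.02138 x 176.12 = 3.765 g, so %C6H8O6 = 3.765/4.5290 x 100 = 83.1%.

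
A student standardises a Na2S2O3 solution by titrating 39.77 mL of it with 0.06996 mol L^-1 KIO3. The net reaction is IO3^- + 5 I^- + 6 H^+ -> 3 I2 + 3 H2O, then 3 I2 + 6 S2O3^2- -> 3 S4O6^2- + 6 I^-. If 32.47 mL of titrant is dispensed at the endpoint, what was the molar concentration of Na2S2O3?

n(KIO3) = 0.06996 x 0.03247 = 0.002272 mol.
From the balanced equation, 1 mol KIO3 reacts with 6 mol Na2S2O3, so n(Na2S2O3) = 0.002272 x 6/1 = 0.01363 mol.
[Na2S2O3] = 0.01363 / 0.03977 L = 0.343 M.

0.343 M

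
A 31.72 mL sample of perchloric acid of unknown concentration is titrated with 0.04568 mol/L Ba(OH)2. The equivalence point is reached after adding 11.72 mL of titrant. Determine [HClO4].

n(Ba(OH)2) delivered = 0.04568 x 0.01172 = 0.0005354 mol.
The reaction is 2 HClO4 + 1 Ba(OH)2, so n(HClO4) = 0.0005354 x 2/1 = 0.001071 mol.
[HClO4] = 0.001071 mol / 0.03172 L = 0.0338 M.

0.0338 M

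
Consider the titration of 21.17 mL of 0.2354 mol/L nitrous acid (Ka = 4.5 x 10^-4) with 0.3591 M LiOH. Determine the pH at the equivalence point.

n(HNO2) = 0.2354 x 0.02117 = 0.004983 mol; V(LiOH) at equivalence = 0.004983/0.3591 = 0.01388 L.
At equivalence all the acid is converted to NO2-; total volume = 0.02117 + 0.01388 = 0.03505 L, so [NO2-] = 0.004983/0.03505 = 0.1422 M.
Kb = Kw/Ka = 1.0e-14 / 4.5 x 10^-4 = 2.22e-11.
[OH^-] = sqrt(Kb x [NO2-]) = sqrt(2.22e-11 x 0.1422) = 1.78e-6 M.
pOH = 5.75, so pH = 14.00 - 5.75 = 8.25.

8.25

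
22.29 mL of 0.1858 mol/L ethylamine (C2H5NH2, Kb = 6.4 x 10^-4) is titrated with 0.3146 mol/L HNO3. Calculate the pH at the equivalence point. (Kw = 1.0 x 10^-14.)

5.87

n(C2H5NH2) = 0.1858 x 0.02229 = 0.004141 mol; V(HNO3) at equivalence = 0.004141/0.3146 = 0.01316 L.
At equivalence the base is fully converted to C2H5NH3+; total volume = 0.03545 L, so [C2H5NH3+] = 0.004141/0.03545 = 0.1168 M.
Ka(C2H5NH3+) = Kw/Kb = 1.0e-14 / 6.4 x 10^-4 = 1.56e-11.
[H^+] = sqrt(Ka x [C2H5NH3+]) = sqrt(1.56e-11 x 0.1168) = 1.35e-6 M.
pH = -log(1.35e-6) = 5.87.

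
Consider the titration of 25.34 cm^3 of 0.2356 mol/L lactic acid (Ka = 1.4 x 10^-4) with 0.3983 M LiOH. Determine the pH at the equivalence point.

n(HC3H5O3) = 0.2356 x 0.02534 = 0.005970 mol; V(LiOH) at equivalence = 0.005970/0.3983 = 0.01499 L.
At equivalence all the acid is converted to C3H5O3-; total volume = 0.02534 + 0.01499 = 0.04033 L, so [C3H5O3-] = 0.005970/0.04033 = 0.1480 M.
Kb = Kw/Ka = 1.0e-14 / 1.4 x 10^-4 = 7.14e-11.
[OH^-] = sqrt(Kb x [C3H5O3-]) = sqrt(7.14e-11 x 0.1480) = 3.25e-6 M.
pOH = 5.49, so pH = 14.00 - 5.49 = 8.51.

8.51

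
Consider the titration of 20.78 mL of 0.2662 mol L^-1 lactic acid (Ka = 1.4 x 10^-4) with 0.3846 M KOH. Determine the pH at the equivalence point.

n(HC3H5O3) = 0.2662 x 0.02078 = 0.005532 mol; V(KOH) at equivalence = 0.005532/0.3846 = 0.01438 L.
At equivalence all the acid is converted to C3H5O3-; total volume = 0.02078 + 0.01438 = 0.03516 L, so [C3H5O3-] = 0.005532/0.03516 = 0.1573 M.
Kb = Kw/Ka = 1.0e-14 / 1.4 x 10^-4 = 7.14e-11.
[OH^-] = sqrt(Kb x [C3H5O3-]) = sqrt(7.14e-11 x 0.1573) = 3.35e-6 M.
pOH = 5.47, so pH = 14.00 - 5.47 = 8.53.

8.53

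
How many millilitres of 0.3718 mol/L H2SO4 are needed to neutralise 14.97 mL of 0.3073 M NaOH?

6.19 mL

n(NaOH) = 0.3073 mol/L x 0.01497 L = 0.004600 mol.
The neutralisation is 2 NaOH : 1 H2SO4, so n(H2SO4) = 0.004600 x 1/2 = 0.002300 mol.
V(H2SO4) = 0.002300 / 0.3718 = 0.006186 L = 6.19 mL.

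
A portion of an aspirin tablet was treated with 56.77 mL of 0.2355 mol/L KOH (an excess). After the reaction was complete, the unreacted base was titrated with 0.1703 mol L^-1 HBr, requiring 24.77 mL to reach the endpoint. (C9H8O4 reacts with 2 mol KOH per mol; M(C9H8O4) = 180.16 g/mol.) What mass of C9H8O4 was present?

0.824 g

Total n(KOH) added = 0.2355 x 0.05677 = 0.01337 mol.
n(HBr) used = 0.1703 x 0.02477 = 0.004218 mol, which equals the excess n(KOH).
So n(KOH) consumed by the sample = 0.01337 - 0.004218 = 0.009151 mol.
n(C9H8O4) = 0.009151 / 2 = 0.004576 mol.
mass = 0.004576 mol x 180.16 g/mol = 0.824 g.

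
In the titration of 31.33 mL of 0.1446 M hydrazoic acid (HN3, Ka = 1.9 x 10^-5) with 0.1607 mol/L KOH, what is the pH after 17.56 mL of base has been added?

4.94

Initial n(HN3) = 0.1446 x 0.03133 = 0.004530 mol.
n(KOH) added = 0.1607 x 0.01756 = 0.002822 mol, converting that many moles of HN3 to N3-.
Remaining n(HN3) = 0.001708 mol; n(N3-) = 0.002822 mol.
By Henderson-Hasselbalch, pH = pKa + log([A^-]/[HA]) = 4.72 + log(0.002822/0.001708) = 4.72 + (+0.22) = 4.94.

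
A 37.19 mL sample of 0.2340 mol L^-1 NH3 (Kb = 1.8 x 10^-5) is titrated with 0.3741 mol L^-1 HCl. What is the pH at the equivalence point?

n(NH3) = 0.2340 x 0.03719 = 0.008702 mol; V(HCl) at equivalence = 0.008702/0.3741 = 0.02326 L.
At equivalence the base is fully converted to NH4+; total volume = 0.06045 L, so [NH4+] = 0.008702/0.06045 = 0.1440 M.
Ka(NH4+) = Kw/Kb = 1.0e-14 / 1.8 x 10^-5 = 5.56e-10.
[H^+] = sqrt(Ka x [NH4+]) = sqrt(5.56e-10 x 0.1440) = 8.94e-6 M.
pH = -log(8.94e-6) = 5.05.

5.05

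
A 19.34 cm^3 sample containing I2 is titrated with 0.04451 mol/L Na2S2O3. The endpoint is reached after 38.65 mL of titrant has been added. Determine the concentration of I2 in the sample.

n(Na2S2O3) = 0.04451 x 0.03865 = 0.001720 mol.
From the balanced equation, 2 mol Na2S2O3 reacts with 1 mol I2, so n(I2) = 0.001720 x 1/2 = 0.0008602 mol.
[I2] = 0.0008602 / 0.01934 L = 0.0445 M.

0.0445 M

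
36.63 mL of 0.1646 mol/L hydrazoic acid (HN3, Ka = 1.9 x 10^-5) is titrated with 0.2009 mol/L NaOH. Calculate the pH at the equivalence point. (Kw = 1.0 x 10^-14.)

8.84

n(HN3) = 0.1646 x 0.03663 = 0.006029 mol; V(NaOH) at equivalence = 0.006029/0.2009 = 0.03001 L.
At equivalence all the acid is converted to N3-; total volume = 0.03663 + 0.03001 = 0.06664 L, so [N3-] = 0.006029/0.06664 = 0.09047 M.
Kb = Kw/Ka = 1.0e-14 / 1.9 x 10^-5 = 5.26e-10.
[OH^-] = sqrt(Kb x [N3-]) = sqrt(5.26e-10 x 0.09047) = 6.90e-6 M.
pOH = 5.16, so pH = 14.00 - 5.16 = 8.84.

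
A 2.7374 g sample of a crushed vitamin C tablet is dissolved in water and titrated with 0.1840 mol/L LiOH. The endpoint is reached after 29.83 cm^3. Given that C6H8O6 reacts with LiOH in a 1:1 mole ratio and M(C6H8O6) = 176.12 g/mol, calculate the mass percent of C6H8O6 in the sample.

35.3%

n(LiOH) = 0.1840 x 0.02983 = 0.005489 mol.
n(C6H8O6) = 0.005489 / 1 = 0.005489 mol.
mass of C6H8O6 = 0.005489 x 176.12 = 0.9667 g.
% purity = 0.9667 / 2.7374 x 100 = 35.3%.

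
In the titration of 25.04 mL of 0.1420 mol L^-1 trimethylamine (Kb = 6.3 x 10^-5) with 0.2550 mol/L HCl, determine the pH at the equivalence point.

n((CH3)3N) = 0.1420 x 0.02504 = 0.003556 mol; V(HCl) at equivalence = 0.003556/0.2550 = 0.01394 L.
At equivalence the base is fully converted to (CH3)3NH+; total volume = 0.03898 L, so [(CH3)3NH+] = 0.003556/0.03898 = 0.09121 M.
Ka((CH3)3NH+) = Kw/Kb = 1.0e-14 / 6.3 x 10^-5 = 1.59e-10.
[H^+] = sqrt(Ka x [(CH3)3NH+]) = sqrt(1.59e-10 x 0.09121) = 3.80e-6 M.
pH = -log(3.80e-6) = 5.42.

5.42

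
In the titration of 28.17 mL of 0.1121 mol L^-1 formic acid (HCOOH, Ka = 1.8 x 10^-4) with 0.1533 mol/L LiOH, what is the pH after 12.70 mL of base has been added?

3.95

Initial n(HCOOH) = 0.1121 x 0.02817 = 0.003158 mol.
n(LiOH) added = 0.1533 x 0.01270 = 0.001947 mol, converting that many moles of HCOOH to HCOO-.
Remaining n(HCOOH) = 0.001211 mol; n(HCOO-) = 0.001947 mol.
By Henderson-Hasselbalch, pH = pKa + log([A^-]/[HA]) = 3.74 + log(0.001947/0.001211) = 3.74 + (+0.21) = 3.95.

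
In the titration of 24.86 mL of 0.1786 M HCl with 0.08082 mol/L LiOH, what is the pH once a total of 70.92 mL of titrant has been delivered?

n(acid) = 0.1786 x 0.02486 = 0.004440 mol; n(LiOH) added = 0.08082 x 0.07092 = 0.005732 mol.
Base is in excess by 0.005732 - 0.004440 = 0.001292 mol in a total volume of 0.09578 L.
[OH^-] = 0.001292/0.09578 = 0.01349 M, so pOH = 1.87 and pH = 14.00 - 1.87 = 12.13.

12.13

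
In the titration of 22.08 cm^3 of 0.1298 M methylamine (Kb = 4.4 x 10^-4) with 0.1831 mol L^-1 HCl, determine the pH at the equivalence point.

n(CH3NH2) = 0.1298 x 0.02208 = 0.002866 mol; V(HCl) at equivalence = 0.002866/0.1831 = 0.01565 L.
At equivalence the base is fully converted to CH3NH3+; total volume = 0.03773 L, so [CH3NH3+] = 0.002866/0.03773 = 0.07596 M.
Ka(CH3NH3+) = Kw/Kb = 1.0e-14 / 4.4 x 10^-4 = 2.27e-11.
[H^+] = sqrt(Ka x [CH3NH3+]) = sqrt(2.27e-11 x 0.07596) = 1.31e-6 M.
pH = -log(1.31e-6) = 5.88.

5.88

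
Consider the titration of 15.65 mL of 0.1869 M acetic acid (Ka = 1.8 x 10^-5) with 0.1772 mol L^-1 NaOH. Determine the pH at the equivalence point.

8.85

n(CH3COOH) = 0.1869 x 0.01565 = 0.002925 mol; V(NaOH) at equivalence = 0.002925/0.1772 = 0.01651 L.
At equivalence all the acid is converted to CH3COO-; total volume = 0.01565 + 0.01651 = 0.03216 L, so [CH3COO-] = 0.002925/0.03216 = 0.09096 M.
Kb = Kw/Ka = 1.0e-14 / 1.8 x 10^-5 = 5.56e-10.
[OH^-] = sqrt(Kb x [CH3COO-]) = sqrt(5.56e-10 x 0.09096) = 7.11e-6 M.
pOH = 5.15, so pH = 14.00 - 5.15 = 8.85.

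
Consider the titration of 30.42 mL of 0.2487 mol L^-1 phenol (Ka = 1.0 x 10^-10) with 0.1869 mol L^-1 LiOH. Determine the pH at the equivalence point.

n(C6H5OH) = 0.2487 x 0.03042 = 0.007565 mol; V(LiOH) at equivalence = 0.007565/0.1869 = 0.04048 L.
At equivalence all the acid is converted to C6H5O-; total volume = 0.03042 + 0.04048 = 0.07090 L, so [C6H5O-] = 0.007565/0.07090 = 0.1067 M.
Kb = Kw/Ka = 1.0e-14 / 1.0 x 10^-10 = 0.000100.
[OH^-] = sqrt(Kb x [C6H5O-]) = sqrt(0.000100 x 0.1067) = 0.00327 M.
pOH = 2.49, so pH = 14.00 - 2.49 = 11.51.

11.51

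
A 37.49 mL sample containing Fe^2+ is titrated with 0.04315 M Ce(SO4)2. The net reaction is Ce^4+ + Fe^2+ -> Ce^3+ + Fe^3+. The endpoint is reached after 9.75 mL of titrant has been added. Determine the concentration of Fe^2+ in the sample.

n(Ce(SO4)2) = 0.04315 x 0.009750 = 0.0004207 mol.
From the balanced equation, 1 mol Ce(SO4)2 reacts with 1 mol Fe^2+, so n(Fe^2+) = 0.0004207 x 1/1 = 0.0004207 mol.
[Fe^2+] = 0.0004207 / 0.03749 L = 0.0112 M.

0.0112 M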